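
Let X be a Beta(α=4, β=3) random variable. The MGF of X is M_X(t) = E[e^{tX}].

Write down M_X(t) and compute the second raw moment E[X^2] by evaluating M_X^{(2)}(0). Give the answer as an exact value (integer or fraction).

E[X^2] = M′′(0) = 5/14

M_X(t) = ₁F₁(4; 7; t)
M′(t) = 4*₁F₁(5; 8; t)/7
M′′(t) = 5*₁F₁(6; 9; t)/14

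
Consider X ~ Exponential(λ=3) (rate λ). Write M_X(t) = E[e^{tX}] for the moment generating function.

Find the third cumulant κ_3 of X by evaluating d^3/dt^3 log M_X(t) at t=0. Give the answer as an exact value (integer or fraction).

κ_3 = D^3[K](0) = 2/27

M_X(t) = 3/(3 - t)
K_X(t) = log M_X(t) = -log(3 - t) + log(3)
D^3[K](t) = -2/(t^3 - 9*t^2 + 27*t - 27)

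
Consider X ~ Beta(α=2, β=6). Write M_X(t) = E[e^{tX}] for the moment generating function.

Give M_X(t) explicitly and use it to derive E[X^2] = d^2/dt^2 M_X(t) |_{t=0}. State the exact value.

E[X^2] = D^2[M](0) = 1/12

M_X(t) = ₁F₁(2; 8; t)
D^2[M](t) = ₁F₁(4; 10; t)/12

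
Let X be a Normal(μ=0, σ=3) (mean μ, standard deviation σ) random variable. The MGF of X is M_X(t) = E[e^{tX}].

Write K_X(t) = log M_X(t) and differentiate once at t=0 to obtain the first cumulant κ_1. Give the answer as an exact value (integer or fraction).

κ_1 = dK/dt |_{t=0} = 0

M_X(t) = e^(9*t^2/2)
K_X(t) = log M_X(t) = 9*t^2/2
dK/dt = 9*t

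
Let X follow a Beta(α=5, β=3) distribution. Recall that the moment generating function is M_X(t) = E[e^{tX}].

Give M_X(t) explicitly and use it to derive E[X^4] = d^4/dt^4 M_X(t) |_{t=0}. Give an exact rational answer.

M_X(t) = ₁F₁(5; 8; t)
dM/dt = 5*₁F₁(6; 9; t)/8
d^2M/dt^2 = 5*₁F₁(7; 10; t)/12
d^3M/dt^3 = 7*₁F₁(8; 11; t)/24
d^4M/dt^4 = 7*₁F₁(9; 12; t)/33

E[X^4] = d^4M/dt^4 |_{t=0} = 7/33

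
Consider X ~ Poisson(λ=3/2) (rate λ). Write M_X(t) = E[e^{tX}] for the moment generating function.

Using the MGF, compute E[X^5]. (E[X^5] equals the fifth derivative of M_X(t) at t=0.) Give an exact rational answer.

E[X^5] = D^5[M](0) = 5691/32

M_X(t) = e^(3*e^(t)/2 - 3/2)
D^5[M](t) = (243*e^(5*t)*e^(3*e^(t)/2) + 1620*e^(4*t)*e^(3*e^(t)/2) + 2700*e^(3*t)*e^(3*e^(t)/2) + 1080*e^(2*t)*e^(3*e^(t)/2) + 48*e^(t)*e^(3*e^(t)/2))*e^(-3/2)/32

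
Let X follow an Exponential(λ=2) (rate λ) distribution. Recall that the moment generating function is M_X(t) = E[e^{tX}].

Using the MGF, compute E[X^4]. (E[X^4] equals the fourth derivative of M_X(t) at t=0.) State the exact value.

E[X^4] = M^(4)(0) = 3/2

M_X(t) = 2/(2 - t)
M^(4)(t) = -48/(t^5 - 10*t^4 + 40*t^3 - 80*t^2 + 80*t - 32)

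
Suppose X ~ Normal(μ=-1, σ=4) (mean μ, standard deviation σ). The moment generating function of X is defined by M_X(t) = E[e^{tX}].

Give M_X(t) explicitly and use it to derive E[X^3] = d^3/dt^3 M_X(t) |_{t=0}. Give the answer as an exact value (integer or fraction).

E[X^3] = M^(3)(0) = -49

M_X(t) = e^(8*t^2 - t)
M^(3)(t) = (4096*t^3*e^(8*t^2) - 768*t^2*e^(8*t^2) + 816*t*e^(8*t^2) - 49*e^(8*t^2))*e^(-t)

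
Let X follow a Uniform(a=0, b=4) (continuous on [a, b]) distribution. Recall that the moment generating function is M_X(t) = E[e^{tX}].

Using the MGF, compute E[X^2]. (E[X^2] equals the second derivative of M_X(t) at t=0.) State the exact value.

E[X^2] = M^(2)(0) = 16/3

M_X(t) = (e^(4*t) - 1)/(4*t)
M^(2)(t) = (8*t^2*e^(4*t) - 4*t*e^(4*t) + e^(4*t) - 1)/(2*t^3)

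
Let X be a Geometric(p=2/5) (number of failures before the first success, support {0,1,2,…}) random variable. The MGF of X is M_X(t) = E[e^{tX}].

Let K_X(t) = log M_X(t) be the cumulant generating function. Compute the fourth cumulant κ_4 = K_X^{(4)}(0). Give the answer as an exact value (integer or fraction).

κ_4 = d^4K/dt^4 |_{t=0} = 705/8

M_X(t) = 2/(5*(1 - 3*e^(t)/5))
K_X(t) = log M_X(t) = -log(1 - 3*e^(t)/5) - log(5) + log(2)
dK/dt = -3*e^(t)/(3*e^(t) - 5)
d^2K/dt^2 = 15*e^(t)/(9*e^(2*t) - 30*e^(t) + 25)
d^3K/dt^3 = (-45*e^(2*t) - 75*e^(t))/(27*e^(3*t) - 135*e^(2*t) + 225*e^(t) - 125)
d^4K/dt^4 = (135*e^(3*t) + 900*e^(2*t) + 375*e^(t))/(81*e^(4*t) - 540*e^(3*t) + 1350*e^(2*t) - 1500*e^(t) + 625)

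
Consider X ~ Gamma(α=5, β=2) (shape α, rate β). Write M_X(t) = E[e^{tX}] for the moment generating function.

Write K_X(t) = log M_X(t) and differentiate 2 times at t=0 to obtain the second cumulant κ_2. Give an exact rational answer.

M_X(t) = 32/(2 - t)^5
K_X(t) = log M_X(t) = -5*log(2 - t) + 5*log(2)
K^(2)(t) = 5/(t^2 - 4*t + 4)

κ_2 = K^(2)(0) = 5/4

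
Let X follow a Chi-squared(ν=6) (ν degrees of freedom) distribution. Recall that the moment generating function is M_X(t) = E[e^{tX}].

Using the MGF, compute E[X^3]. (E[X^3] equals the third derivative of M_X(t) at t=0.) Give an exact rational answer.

E[X^3] = D^3[M](0) = 480

M_X(t) = (1 - 2*t)^(-3)
D^3[M](t) = 480/(64*t^6 - 192*t^5 + 240*t^4 - 160*t^3 + 60*t^2 - 12*t + 1)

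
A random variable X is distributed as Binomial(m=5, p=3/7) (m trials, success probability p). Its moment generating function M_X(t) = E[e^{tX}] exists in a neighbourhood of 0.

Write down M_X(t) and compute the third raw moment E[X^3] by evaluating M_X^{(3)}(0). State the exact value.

M_X(t) = (3*e^(t)/7 + 4/7)^5
D^3[M](t) = 30375*e^(5*t)/16807 + 103680*e^(4*t)/16807 + 116640*e^(3*t)/16807 + 46080*e^(2*t)/16807 + 3840*e^(t)/16807

E[X^3] = D^3[M](0) = 6135/343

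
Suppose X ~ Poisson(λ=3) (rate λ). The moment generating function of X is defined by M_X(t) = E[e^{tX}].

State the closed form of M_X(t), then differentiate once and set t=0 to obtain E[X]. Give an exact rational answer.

M_X(t) = e^(3*e^(t) - 3)
dM/dt = 3*e^(-3)*e^(t)*e^(3*e^(t))

E[X] = dM/dt |_{t=0} = 3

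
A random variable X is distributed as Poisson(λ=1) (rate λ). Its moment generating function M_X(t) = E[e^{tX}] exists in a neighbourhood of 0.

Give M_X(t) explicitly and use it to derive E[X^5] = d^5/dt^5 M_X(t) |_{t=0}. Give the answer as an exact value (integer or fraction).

M_X(t) = e^(e^(t) - 1)
D^5[M](t) = (e^(5*t)*e^(e^(t)) + 10*e^(4*t)*e^(e^(t)) + 25*e^(3*t)*e^(e^(t)) + 15*e^(2*t)*e^(e^(t)) + e^(t)*e^(e^(t)))*e^(-1)

E[X^5] = D^5[M](0) = 52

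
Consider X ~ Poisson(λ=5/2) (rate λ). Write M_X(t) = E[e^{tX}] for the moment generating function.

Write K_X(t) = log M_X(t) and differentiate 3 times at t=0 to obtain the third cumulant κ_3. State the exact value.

κ_3 = K^(3)(0) = 5/2

M_X(t) = e^(5*e^(t)/2 - 5/2)
K_X(t) = log M_X(t) = 5*e^(t)/2 - 5/2
K^(3)(t) = 5*e^(t)/2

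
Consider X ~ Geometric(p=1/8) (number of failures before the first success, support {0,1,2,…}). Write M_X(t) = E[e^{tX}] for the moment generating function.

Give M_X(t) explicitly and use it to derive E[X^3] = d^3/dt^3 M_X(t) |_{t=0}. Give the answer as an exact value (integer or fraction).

M_X(t) = 1/(8*(1 - 7*e^(t)/8))
M^(3)(t) = (343*e^(3*t) + 1568*e^(2*t) + 448*e^(t))/(2401*e^(4*t) - 10976*e^(3*t) + 18816*e^(2*t) - 14336*e^(t) + 4096)

E[X^3] = M^(3)(0) = 2359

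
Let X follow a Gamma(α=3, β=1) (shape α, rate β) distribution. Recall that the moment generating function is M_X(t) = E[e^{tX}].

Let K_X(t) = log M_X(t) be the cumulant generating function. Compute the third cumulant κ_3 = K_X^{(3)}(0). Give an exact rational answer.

M_X(t) = (1 - t)^(-3)
K_X(t) = log M_X(t) = -3*log(1 - t)
D^3[K](t) = -6/(t^3 - 3*t^2 + 3*t - 1)

κ_3 = D^3[K](0) = 6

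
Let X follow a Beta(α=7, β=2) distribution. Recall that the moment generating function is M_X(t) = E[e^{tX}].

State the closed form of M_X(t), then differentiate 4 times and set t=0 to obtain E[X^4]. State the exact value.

M_X(t) = ₁F₁(7; 9; t)
dM/dt = 7*₁F₁(8; 10; t)/9
d^2M/dt^2 = 28*₁F₁(9; 11; t)/45
d^3M/dt^3 = 28*₁F₁(10; 12; t)/55
d^4M/dt^4 = 14*₁F₁(11; 13; t)/33

E[X^4] = d^4M/dt^4 |_{t=0} = 14/33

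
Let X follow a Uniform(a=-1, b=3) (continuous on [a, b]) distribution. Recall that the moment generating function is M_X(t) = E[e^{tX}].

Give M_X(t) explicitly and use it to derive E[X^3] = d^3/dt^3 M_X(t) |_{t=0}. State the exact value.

M_X(t) = (e^(3*t) - e^(-t))/(4*t)
M′(t) = (3*t*e^(4*t) + t - e^(4*t) + 1)*e^(-t)/(4*t^2)
M′′(t) = (9*t^2*e^(4*t) - t^2 - 6*t*e^(4*t) - 2*t + 2*e^(4*t) - 2)*e^(-t)/(4*t^3)
M′′′(t) = (27*t^3*e^(4*t) + t^3 - 27*t^2*e^(4*t) + 3*t^2 + 18*t*e^(4*t) + 6*t - 6*e^(4*t) + 6)*e^(-t)/(4*t^4)

E[X^3] = M′′′(0) = 5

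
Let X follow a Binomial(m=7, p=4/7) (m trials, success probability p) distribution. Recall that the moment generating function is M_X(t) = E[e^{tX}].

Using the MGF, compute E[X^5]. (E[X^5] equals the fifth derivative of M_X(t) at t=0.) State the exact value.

E[X^5] = M^(5)(0) = 5374564/2401

M_X(t) = (4*e^(t)/7 + 3/7)^7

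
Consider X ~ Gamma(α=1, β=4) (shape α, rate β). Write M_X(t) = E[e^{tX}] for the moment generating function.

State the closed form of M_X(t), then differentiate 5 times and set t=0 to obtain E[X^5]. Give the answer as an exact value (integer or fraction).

E[X^5] = M′′′′′(0) = 15/128

M_X(t) = 4/(4 - t)
M′(t) = 4/(t^2 - 8*t + 16)
M′′(t) = -8/(t^3 - 12*t^2 + 48*t - 64)
M′′′(t) = 24/(t^4 - 16*t^3 + 96*t^2 - 256*t + 256)
M′′′′(t) = -96/(t^5 - 20*t^4 + 160*t^3 - 640*t^2 + 1280*t - 1024)
M′′′′′(t) = 480/(t^6 - 24*t^5 + 240*t^4 - 1280*t^3 + 3840*t^2 - 6144*t + 4096)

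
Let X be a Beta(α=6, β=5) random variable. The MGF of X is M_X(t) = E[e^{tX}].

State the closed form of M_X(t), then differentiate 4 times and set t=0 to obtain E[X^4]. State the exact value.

E[X^4] = M^(4)(0) = 18/143

M_X(t) = ₁F₁(6; 11; t)
M^(4)(t) = 18*₁F₁(10; 15; t)/143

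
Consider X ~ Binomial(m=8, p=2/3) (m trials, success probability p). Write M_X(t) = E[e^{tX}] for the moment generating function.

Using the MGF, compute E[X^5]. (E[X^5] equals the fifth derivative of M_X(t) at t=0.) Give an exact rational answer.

E[X^5] = M′′′′′(0) = 572752/81

M_X(t) = (2*e^(t)/3 + 1/3)^8
M′(t) = 2048*e^(8*t)/6561 + 7168*e^(7*t)/6561 + 3584*e^(6*t)/2187 + 8960*e^(5*t)/6561 + 4480*e^(4*t)/6561 + 448*e^(3*t)/2187 + 224*e^(2*t)/6561 + 16*e^(t)/6561
M′′(t) = 16384*e^(8*t)/6561 + 50176*e^(7*t)/6561 + 7168*e^(6*t)/729 + 44800*e^(5*t)/6561 + 17920*e^(4*t)/6561 + 448*e^(3*t)/729 + 448*e^(2*t)/6561 + 16*e^(t)/6561
M′′′(t) = 131072*e^(8*t)/6561 + 351232*e^(7*t)/6561 + 14336*e^(6*t)/243 + 224000*e^(5*t)/6561 + 71680*e^(4*t)/6561 + 448*e^(3*t)/243 + 896*e^(2*t)/6561 + 16*e^(t)/6561
M′′′′(t) = 1048576*e^(8*t)/6561 + 2458624*e^(7*t)/6561 + 28672*e^(6*t)/81 + 1120000*e^(5*t)/6561 + 286720*e^(4*t)/6561 + 448*e^(3*t)/81 + 1792*e^(2*t)/6561 + 16*e^(t)/6561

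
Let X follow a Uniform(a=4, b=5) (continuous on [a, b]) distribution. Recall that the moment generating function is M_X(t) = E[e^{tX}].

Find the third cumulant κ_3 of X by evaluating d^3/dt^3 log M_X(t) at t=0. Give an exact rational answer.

κ_3 = K^(3)(0) = 0

M_X(t) = (e^(5*t) - e^(4*t))/t
K_X(t) = log M_X(t) = -log(t) + log(e^(5*t) - e^(4*t))
K^(3)(t) = (t^3*e^(2*t) + t^3*e^(t) - 2*e^(3*t) + 6*e^(2*t) - 6*e^(t) + 2)/(t^3*e^(3*t) - 3*t^3*e^(2*t) + 3*t^3*e^(t) - t^3)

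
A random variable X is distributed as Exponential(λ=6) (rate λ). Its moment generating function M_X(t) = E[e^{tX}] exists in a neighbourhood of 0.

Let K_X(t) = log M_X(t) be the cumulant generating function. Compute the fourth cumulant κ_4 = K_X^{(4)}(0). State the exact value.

κ_4 = d^4K/dt^4 |_{t=0} = 1/216

M_X(t) = 6/(6 - t)
K_X(t) = log M_X(t) = -log(6 - t) + log(6)
dK/dt = -1/(t - 6)
d^2K/dt^2 = 1/(t^2 - 12*t + 36)
d^3K/dt^3 = -2/(t^3 - 18*t^2 + 108*t - 216)
d^4K/dt^4 = 6/(t^4 - 24*t^3 + 216*t^2 - 864*t + 1296)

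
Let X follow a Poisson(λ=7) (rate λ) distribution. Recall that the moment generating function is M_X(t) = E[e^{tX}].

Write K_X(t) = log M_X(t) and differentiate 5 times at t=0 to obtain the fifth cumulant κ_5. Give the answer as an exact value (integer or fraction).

κ_5 = K^(5)(0) = 7

M_X(t) = e^(7*e^(t) - 7)
K_X(t) = log M_X(t) = 7*e^(t) - 7
K^(5)(t) = 7*e^(t)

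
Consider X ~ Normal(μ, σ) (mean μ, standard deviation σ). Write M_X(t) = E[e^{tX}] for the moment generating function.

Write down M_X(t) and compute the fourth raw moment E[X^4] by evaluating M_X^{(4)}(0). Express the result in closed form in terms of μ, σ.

E[X^4] = M^(4)(0) = μ^4 + 6*μ^2*σ^2 + 3*σ^4

M_X(t) = e^(μ*t + σ^2*t^2/2)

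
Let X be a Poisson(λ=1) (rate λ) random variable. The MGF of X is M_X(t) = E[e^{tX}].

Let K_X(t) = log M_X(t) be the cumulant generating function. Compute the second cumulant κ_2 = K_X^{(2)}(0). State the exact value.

M_X(t) = e^(e^(t) - 1)
K_X(t) = log M_X(t) = e^(t) - 1
K′(t) = e^(t)
K′′(t) = e^(t)

κ_2 = K′′(0) = 1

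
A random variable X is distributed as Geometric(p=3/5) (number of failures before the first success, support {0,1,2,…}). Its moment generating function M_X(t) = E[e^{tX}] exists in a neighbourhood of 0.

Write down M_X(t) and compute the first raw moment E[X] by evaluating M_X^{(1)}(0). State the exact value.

E[X] = M′(0) = 2/3

M_X(t) = 3/(5*(1 - 2*e^(t)/5))
M′(t) = 6*e^(t)/(4*e^(2*t) - 20*e^(t) + 25)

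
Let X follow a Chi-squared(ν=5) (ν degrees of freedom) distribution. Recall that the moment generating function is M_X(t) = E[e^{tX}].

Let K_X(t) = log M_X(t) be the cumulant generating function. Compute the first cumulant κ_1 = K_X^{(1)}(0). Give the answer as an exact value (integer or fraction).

κ_1 = K′(0) = 5

M_X(t) = (1 - 2*t)^(-5/2)
K_X(t) = log M_X(t) = -5*log(1 - 2*t)/2
K′(t) = -5/(2*t - 1)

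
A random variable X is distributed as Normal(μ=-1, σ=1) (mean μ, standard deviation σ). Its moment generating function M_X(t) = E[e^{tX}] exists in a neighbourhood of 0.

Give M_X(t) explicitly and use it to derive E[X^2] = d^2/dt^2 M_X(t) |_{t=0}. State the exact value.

M_X(t) = e^(t^2/2 - t)
M^(2)(t) = (t^2*e^(t^2/2) - 2*t*e^(t^2/2) + 2*e^(t^2/2))*e^(-t)

E[X^2] = M^(2)(0) = 2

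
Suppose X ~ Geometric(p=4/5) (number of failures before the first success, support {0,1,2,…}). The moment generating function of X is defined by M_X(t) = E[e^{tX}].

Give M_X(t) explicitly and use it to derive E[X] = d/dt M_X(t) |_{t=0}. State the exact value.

E[X] = M′(0) = 1/4

M_X(t) = 4/(5*(1 - e^(t)/5))
M′(t) = 4*e^(t)/(e^(2*t) - 10*e^(t) + 25)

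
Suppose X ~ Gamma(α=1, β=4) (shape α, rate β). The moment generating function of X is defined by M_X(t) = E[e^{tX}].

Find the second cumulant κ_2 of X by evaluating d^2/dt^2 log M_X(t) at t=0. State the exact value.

M_X(t) = 4/(4 - t)
K_X(t) = log M_X(t) = -log(4 - t) + 2*log(2)
dK/dt = -1/(t - 4)
d^2K/dt^2 = 1/(t^2 - 8*t + 16)

κ_2 = d^2K/dt^2 |_{t=0} = 1/16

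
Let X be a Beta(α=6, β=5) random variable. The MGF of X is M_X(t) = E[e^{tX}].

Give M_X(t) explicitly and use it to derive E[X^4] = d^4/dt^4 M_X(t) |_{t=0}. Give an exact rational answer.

E[X^4] = D^4[M](0) = 18/143

M_X(t) = ₁F₁(6; 11; t)
D^4[M](t) = 18*₁F₁(10; 15; t)/143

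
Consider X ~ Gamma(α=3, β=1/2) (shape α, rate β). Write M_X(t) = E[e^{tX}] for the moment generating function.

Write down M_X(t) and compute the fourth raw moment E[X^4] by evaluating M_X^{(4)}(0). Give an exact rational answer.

E[X^4] = D^4[M](0) = 5760

M_X(t) = 1/(8*(1/2 - t)^3)
D^4[M](t) = -5760/(128*t^7 - 448*t^6 + 672*t^5 - 560*t^4 + 280*t^3 - 84*t^2 + 14*t - 1)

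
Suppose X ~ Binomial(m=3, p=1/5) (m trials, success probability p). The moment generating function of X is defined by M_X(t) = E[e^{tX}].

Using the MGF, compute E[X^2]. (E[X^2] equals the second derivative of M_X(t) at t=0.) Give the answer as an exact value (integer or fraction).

M_X(t) = (e^(t)/5 + 4/5)^3
dM/dt = 3*e^(3*t)/125 + 24*e^(2*t)/125 + 48*e^(t)/125
d^2M/dt^2 = 9*e^(3*t)/125 + 48*e^(2*t)/125 + 48*e^(t)/125

E[X^2] = d^2M/dt^2 |_{t=0} = 21/25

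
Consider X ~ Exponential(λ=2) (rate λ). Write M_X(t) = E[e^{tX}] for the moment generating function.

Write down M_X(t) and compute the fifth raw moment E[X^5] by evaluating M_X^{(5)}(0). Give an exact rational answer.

E[X^5] = M′′′′′(0) = 15/4

M_X(t) = 2/(2 - t)
M′(t) = 2/(t^2 - 4*t + 4)
M′′(t) = -4/(t^3 - 6*t^2 + 12*t - 8)
M′′′(t) = 12/(t^4 - 8*t^3 + 24*t^2 - 32*t + 16)
M′′′′(t) = -48/(t^5 - 10*t^4 + 40*t^3 - 80*t^2 + 80*t - 32)
M′′′′′(t) = 240/(t^6 - 12*t^5 + 60*t^4 - 160*t^3 + 240*t^2 - 192*t + 64)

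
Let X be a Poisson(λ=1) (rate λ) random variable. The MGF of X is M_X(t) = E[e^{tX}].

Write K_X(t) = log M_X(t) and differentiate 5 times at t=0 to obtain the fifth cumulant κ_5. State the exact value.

κ_5 = K′′′′′(0) = 1

M_X(t) = e^(e^(t) - 1)
K_X(t) = log M_X(t) = e^(t) - 1
K′(t) = e^(t)
K′′(t) = e^(t)
K′′′(t) = e^(t)
K′′′′(t) = e^(t)
K′′′′′(t) = e^(t)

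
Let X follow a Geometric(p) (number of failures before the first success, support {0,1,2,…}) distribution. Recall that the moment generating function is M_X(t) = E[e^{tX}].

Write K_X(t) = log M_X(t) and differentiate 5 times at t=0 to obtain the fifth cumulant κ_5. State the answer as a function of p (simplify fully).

M_X(t) = p/(-(1 - p)*e^(t) + 1)
K_X(t) = log M_X(t) = log(p) - log(-(1 - p)*e^(t) + 1)

κ_5 = K^(5)(0) = (p^4 - 15*p^3 + 50*p^2 - 60*p + 24)/p^5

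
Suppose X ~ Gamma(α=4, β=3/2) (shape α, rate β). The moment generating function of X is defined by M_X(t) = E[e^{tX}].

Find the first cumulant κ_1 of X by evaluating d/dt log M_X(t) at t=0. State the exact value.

κ_1 = K′(0) = 8/3

M_X(t) = 81/(16*(3/2 - t)^4)
K_X(t) = log M_X(t) = -4*log(3/2 - t) - 4*log(2) + 4*log(3)
K′(t) = -8/(2*t - 3)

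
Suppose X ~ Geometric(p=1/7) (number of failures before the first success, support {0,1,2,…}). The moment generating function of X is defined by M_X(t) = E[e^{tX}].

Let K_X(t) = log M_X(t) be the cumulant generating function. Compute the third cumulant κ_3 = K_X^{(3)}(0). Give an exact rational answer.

κ_3 = d^3K/dt^3 |_{t=0} = 546

M_X(t) = 1/(7*(1 - 6*e^(t)/7))
K_X(t) = log M_X(t) = -log(1 - 6*e^(t)/7) - log(7)
dK/dt = -6*e^(t)/(6*e^(t) - 7)
d^2K/dt^2 = 42*e^(t)/(36*e^(2*t) - 84*e^(t) + 49)
d^3K/dt^3 = (-252*e^(2*t) - 294*e^(t))/(216*e^(3*t) - 756*e^(2*t) + 882*e^(t) - 343)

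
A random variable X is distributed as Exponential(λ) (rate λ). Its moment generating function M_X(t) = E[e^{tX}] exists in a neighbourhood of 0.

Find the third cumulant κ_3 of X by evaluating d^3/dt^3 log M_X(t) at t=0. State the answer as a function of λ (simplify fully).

M_X(t) = λ/(λ - t)
K_X(t) = log M_X(t) = log(λ) - log(λ - t)
K^(3)(t) = -2/(-λ^3 + 3*λ^2*t - 3*λ*t^2 + t^3)

κ_3 = K^(3)(0) = 2/λ^3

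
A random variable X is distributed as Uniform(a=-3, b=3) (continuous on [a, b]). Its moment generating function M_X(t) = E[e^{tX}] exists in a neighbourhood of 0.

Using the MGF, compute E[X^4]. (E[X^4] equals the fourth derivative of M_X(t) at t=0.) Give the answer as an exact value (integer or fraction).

M_X(t) = (e^(3*t) - e^(-3*t))/(6*t)
M^(4)(t) = (27*t^4*e^(6*t) - 27*t^4 - 36*t^3*e^(6*t) - 36*t^3 + 36*t^2*e^(6*t) - 36*t^2 - 24*t*e^(6*t) - 24*t + 8*e^(6*t) - 8)*e^(-3*t)/(2*t^5)

E[X^4] = M^(4)(0) = 81/5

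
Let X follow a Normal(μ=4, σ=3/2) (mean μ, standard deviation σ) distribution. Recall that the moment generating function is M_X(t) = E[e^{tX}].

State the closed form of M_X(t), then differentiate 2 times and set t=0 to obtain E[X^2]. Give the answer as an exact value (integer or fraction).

M_X(t) = e^(9*t^2/8 + 4*t)
M^(2)(t) = 81*t^2*e^(4*t)*e^(9*t^2/8)/16 + 18*t*e^(4*t)*e^(9*t^2/8) + 73*e^(4*t)*e^(9*t^2/8)/4

E[X^2] = M^(2)(0) = 73/4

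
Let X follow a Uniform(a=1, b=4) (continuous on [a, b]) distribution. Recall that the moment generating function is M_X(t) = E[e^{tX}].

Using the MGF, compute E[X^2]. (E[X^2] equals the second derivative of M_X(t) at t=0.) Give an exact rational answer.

M_X(t) = (e^(4*t) - e^(t))/(3*t)
D^2[M](t) = (16*t^2*e^(4*t) - t^2*e^(t) - 8*t*e^(4*t) + 2*t*e^(t) + 2*e^(4*t) - 2*e^(t))/(3*t^3)

E[X^2] = D^2[M](0) = 7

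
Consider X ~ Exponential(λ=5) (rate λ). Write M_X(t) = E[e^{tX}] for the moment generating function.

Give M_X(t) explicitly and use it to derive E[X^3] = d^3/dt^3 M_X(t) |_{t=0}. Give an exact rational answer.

E[X^3] = d^3M/dt^3 |_{t=0} = 6/125

M_X(t) = 5/(5 - t)
dM/dt = 5/(t^2 - 10*t + 25)
d^2M/dt^2 = -10/(t^3 - 15*t^2 + 75*t - 125)
d^3M/dt^3 = 30/(t^4 - 20*t^3 + 150*t^2 - 500*t + 625)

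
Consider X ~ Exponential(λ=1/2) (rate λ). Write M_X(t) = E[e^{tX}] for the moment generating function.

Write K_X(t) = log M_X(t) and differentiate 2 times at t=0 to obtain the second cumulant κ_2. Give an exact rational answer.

κ_2 = d^2K/dt^2 |_{t=0} = 4

M_X(t) = 1/(2*(1/2 - t))
K_X(t) = log M_X(t) = -log(1/2 - t) - log(2)
dK/dt = -2/(2*t - 1)
d^2K/dt^2 = 4/(4*t^2 - 4*t + 1)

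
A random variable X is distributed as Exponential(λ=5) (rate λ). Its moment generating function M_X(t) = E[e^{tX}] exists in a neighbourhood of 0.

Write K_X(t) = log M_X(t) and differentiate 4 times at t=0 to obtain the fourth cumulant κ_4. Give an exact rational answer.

κ_4 = D^4[K](0) = 6/625

M_X(t) = 5/(5 - t)
K_X(t) = log M_X(t) = -log(5 - t) + log(5)
D^4[K](t) = 6/(t^4 - 20*t^3 + 150*t^2 - 500*t + 625)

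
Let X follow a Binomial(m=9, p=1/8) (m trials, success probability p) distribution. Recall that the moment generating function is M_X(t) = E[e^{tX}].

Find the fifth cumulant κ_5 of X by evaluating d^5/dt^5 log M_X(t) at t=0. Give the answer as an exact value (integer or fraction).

M_X(t) = (e^(t)/8 + 7/8)^9
K_X(t) = log M_X(t) = 9*log(e^(t)/8 + 7/8)
K′(t) = 9*e^(t)/(e^(t) + 7)
K′′(t) = 63*e^(t)/(e^(2*t) + 14*e^(t) + 49)
K′′′(t) = (-63*e^(2*t) + 441*e^(t))/(e^(3*t) + 21*e^(2*t) + 147*e^(t) + 343)
K′′′′(t) = (63*e^(3*t) - 1764*e^(2*t) + 3087*e^(t))/(e^(4*t) + 28*e^(3*t) + 294*e^(2*t) + 1372*e^(t) + 2401)
K′′′′′(t) = (-63*e^(4*t) + 4851*e^(3*t) - 33957*e^(2*t) + 21609*e^(t))/(e^(5*t) + 35*e^(4*t) + 490*e^(3*t) + 3430*e^(2*t) + 12005*e^(t) + 16807)

κ_5 = K′′′′′(0) = -945/4096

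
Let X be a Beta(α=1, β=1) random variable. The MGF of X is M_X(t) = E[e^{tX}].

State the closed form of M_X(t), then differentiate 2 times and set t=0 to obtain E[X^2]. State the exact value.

M_X(t) = ₁F₁(1; 2; t)
D^2[M](t) = ₁F₁(3; 4; t)/3

E[X^2] = D^2[M](0) = 1/3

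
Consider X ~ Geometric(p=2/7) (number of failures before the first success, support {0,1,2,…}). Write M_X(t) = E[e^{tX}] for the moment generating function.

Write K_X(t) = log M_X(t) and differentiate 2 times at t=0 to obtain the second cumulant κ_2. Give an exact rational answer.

M_X(t) = 2/(7*(1 - 5*e^(t)/7))
K_X(t) = log M_X(t) = -log(1 - 5*e^(t)/7) - log(7) + log(2)
K′(t) = -5*e^(t)/(5*e^(t) - 7)
K′′(t) = 35*e^(t)/(25*e^(2*t) - 70*e^(t) + 49)

κ_2 = K′′(0) = 35/4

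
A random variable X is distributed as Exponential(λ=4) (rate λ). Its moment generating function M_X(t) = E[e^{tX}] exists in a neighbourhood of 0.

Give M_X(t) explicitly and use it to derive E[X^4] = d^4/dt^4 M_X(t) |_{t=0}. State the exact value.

E[X^4] = D^4[M](0) = 3/32

M_X(t) = 4/(4 - t)
D^4[M](t) = -96/(t^5 - 20*t^4 + 160*t^3 - 640*t^2 + 1280*t - 1024)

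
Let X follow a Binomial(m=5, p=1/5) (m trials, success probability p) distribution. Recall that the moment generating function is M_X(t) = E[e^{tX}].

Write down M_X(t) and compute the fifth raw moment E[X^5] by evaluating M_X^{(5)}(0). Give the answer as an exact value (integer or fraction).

M_X(t) = (e^(t)/5 + 4/5)^5
dM/dt = e^(5*t)/625 + 16*e^(4*t)/625 + 96*e^(3*t)/625 + 256*e^(2*t)/625 + 256*e^(t)/625
d^2M/dt^2 = e^(5*t)/125 + 64*e^(4*t)/625 + 288*e^(3*t)/625 + 512*e^(2*t)/625 + 256*e^(t)/625
d^3M/dt^3 = e^(5*t)/25 + 256*e^(4*t)/625 + 864*e^(3*t)/625 + 1024*e^(2*t)/625 + 256*e^(t)/625
d^4M/dt^4 = e^(5*t)/5 + 1024*e^(4*t)/625 + 2592*e^(3*t)/625 + 2048*e^(2*t)/625 + 256*e^(t)/625
d^5M/dt^5 = e^(5*t) + 4096*e^(4*t)/625 + 7776*e^(3*t)/625 + 4096*e^(2*t)/625 + 256*e^(t)/625

E[X^5] = d^5M/dt^5 |_{t=0} = 16849/625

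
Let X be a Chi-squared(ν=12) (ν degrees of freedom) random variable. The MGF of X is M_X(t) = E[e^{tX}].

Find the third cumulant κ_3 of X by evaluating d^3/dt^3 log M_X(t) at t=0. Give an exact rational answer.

κ_3 = D^3[K](0) = 96

M_X(t) = (1 - 2*t)^(-6)
K_X(t) = log M_X(t) = -6*log(1 - 2*t)
D^3[K](t) = -96/(8*t^3 - 12*t^2 + 6*t - 1)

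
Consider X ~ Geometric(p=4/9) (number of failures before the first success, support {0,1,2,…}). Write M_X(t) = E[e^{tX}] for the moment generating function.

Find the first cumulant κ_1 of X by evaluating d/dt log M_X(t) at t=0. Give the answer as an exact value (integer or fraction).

M_X(t) = 4/(9*(1 - 5*e^(t)/9))
K_X(t) = log M_X(t) = -log(1 - 5*e^(t)/9) - 2*log(3) + 2*log(2)
dK/dt = -5*e^(t)/(5*e^(t) - 9)

κ_1 = dK/dt |_{t=0} = 5/4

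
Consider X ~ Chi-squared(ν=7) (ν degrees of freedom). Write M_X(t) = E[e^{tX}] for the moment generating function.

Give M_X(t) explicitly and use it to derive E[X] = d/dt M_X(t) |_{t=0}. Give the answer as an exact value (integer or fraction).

E[X] = D[M](0) = 7

M_X(t) = (1 - 2*t)^(-7/2)
D[M](t) = 7/(16*t^4*√(1 - 2*t) - 32*t^3*√(1 - 2*t) + 24*t^2*√(1 - 2*t) - 8*t*√(1 - 2*t) + √(1 - 2*t))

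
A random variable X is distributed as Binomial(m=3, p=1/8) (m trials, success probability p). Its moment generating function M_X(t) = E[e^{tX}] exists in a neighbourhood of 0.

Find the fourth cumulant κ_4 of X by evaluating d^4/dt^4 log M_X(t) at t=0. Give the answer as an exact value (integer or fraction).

M_X(t) = (e^(t)/8 + 7/8)^3
K_X(t) = log M_X(t) = 3*log(e^(t)/8 + 7/8)
K^(4)(t) = (21*e^(3*t) - 588*e^(2*t) + 1029*e^(t))/(e^(4*t) + 28*e^(3*t) + 294*e^(2*t) + 1372*e^(t) + 2401)

κ_4 = K^(4)(0) = 231/2048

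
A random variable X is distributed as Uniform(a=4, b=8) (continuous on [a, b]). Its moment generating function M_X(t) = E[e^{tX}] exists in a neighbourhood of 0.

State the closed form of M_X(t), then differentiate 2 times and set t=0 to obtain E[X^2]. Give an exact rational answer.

M_X(t) = (e^(8*t) - e^(4*t))/(4*t)
dM/dt = (8*t*e^(8*t) - 4*t*e^(4*t) - e^(8*t) + e^(4*t))/(4*t^2)
d^2M/dt^2 = (32*t^2*e^(8*t) - 8*t^2*e^(4*t) - 8*t*e^(8*t) + 4*t*e^(4*t) + e^(8*t) - e^(4*t))/(2*t^3)

E[X^2] = d^2M/dt^2 |_{t=0} = 112/3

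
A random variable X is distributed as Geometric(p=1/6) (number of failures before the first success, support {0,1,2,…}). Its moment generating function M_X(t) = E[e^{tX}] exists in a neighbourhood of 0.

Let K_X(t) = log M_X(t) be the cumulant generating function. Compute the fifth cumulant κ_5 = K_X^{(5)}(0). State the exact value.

κ_5 = K^(5)(0) = 119130

M_X(t) = 1/(6*(1 - 5*e^(t)/6))
K_X(t) = log M_X(t) = -log(1 - 5*e^(t)/6) - log(6)
K^(5)(t) = (-3750*e^(4*t) - 49500*e^(3*t) - 59400*e^(2*t) - 6480*e^(t))/(3125*e^(5*t) - 18750*e^(4*t) + 45000*e^(3*t) - 54000*e^(2*t) + 32400*e^(t) - 7776)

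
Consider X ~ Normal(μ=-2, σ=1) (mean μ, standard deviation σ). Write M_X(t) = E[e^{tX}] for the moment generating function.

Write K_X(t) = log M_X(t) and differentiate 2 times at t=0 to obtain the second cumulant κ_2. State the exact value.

M_X(t) = e^(t^2/2 - 2*t)
K_X(t) = log M_X(t) = t^2/2 - 2*t
K^(2)(t) = 1

κ_2 = K^(2)(0) = 1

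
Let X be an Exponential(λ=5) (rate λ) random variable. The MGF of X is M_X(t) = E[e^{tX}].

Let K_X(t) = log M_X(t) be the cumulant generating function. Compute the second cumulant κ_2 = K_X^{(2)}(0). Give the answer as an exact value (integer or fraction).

M_X(t) = 5/(5 - t)
K_X(t) = log M_X(t) = -log(5 - t) + log(5)
D^2[K](t) = 1/(t^2 - 10*t + 25)

κ_2 = D^2[K](0) = 1/25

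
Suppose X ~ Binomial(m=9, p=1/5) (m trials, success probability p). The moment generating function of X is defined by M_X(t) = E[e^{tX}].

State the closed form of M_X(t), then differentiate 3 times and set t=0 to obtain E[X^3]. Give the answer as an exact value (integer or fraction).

E[X^3] = d^3M/dt^3 |_{t=0} = 1809/125

M_X(t) = (e^(t)/5 + 4/5)^9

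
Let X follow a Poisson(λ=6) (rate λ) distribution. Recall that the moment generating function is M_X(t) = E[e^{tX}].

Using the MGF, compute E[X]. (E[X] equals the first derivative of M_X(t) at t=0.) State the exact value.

M_X(t) = e^(6*e^(t) - 6)
dM/dt = 6*e^(-6)*e^(t)*e^(6*e^(t))

E[X] = dM/dt |_{t=0} = 6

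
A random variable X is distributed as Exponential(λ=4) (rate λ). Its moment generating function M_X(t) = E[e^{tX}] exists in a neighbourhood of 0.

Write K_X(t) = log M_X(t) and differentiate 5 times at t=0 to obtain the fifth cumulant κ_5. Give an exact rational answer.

M_X(t) = 4/(4 - t)
K_X(t) = log M_X(t) = -log(4 - t) + 2*log(2)
K′(t) = -1/(t - 4)
K′′(t) = 1/(t^2 - 8*t + 16)
K′′′(t) = -2/(t^3 - 12*t^2 + 48*t - 64)
K′′′′(t) = 6/(t^4 - 16*t^3 + 96*t^2 - 256*t + 256)
K′′′′′(t) = -24/(t^5 - 20*t^4 + 160*t^3 - 640*t^2 + 1280*t - 1024)

κ_5 = K′′′′′(0) = 3/128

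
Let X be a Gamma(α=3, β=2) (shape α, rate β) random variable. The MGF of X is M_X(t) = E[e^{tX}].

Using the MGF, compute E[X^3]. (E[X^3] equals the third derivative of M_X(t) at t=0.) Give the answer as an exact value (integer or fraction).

E[X^3] = M^(3)(0) = 15/2

M_X(t) = 8/(2 - t)^3
M^(3)(t) = 480/(t^6 - 12*t^5 + 60*t^4 - 160*t^3 + 240*t^2 - 192*t + 64)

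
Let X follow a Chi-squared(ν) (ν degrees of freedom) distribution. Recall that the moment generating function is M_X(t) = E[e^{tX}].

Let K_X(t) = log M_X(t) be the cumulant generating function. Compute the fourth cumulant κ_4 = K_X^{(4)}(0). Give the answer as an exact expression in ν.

M_X(t) = (1 - 2*t)^(-ν/2)
K_X(t) = log M_X(t) = -ν*log(1 - 2*t)/2
D^4[K](t) = 48*ν/(16*t^4 - 32*t^3 + 24*t^2 - 8*t + 1)

κ_4 = D^4[K](0) = 48*ν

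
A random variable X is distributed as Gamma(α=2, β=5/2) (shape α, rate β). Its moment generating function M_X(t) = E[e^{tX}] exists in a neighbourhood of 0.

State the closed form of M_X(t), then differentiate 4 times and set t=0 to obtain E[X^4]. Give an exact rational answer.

E[X^4] = M^(4)(0) = 384/125

M_X(t) = 25/(4*(5/2 - t)^2)
M^(4)(t) = 48000/(64*t^6 - 960*t^5 + 6000*t^4 - 20000*t^3 + 37500*t^2 - 37500*t + 15625)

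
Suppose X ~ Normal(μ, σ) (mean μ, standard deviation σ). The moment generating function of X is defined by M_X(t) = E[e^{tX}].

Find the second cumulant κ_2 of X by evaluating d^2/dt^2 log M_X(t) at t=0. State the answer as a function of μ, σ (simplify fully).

M_X(t) = e^(μ*t + σ^2*t^2/2)
K_X(t) = log M_X(t) = μ*t + σ^2*t^2/2
K′(t) = μ + σ^2*t
K′′(t) = σ^2

κ_2 = K′′(0) = σ^2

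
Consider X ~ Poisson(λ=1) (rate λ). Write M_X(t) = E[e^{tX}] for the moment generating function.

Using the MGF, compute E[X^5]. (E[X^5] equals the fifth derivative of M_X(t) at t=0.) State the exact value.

M_X(t) = e^(e^(t) - 1)
D^5[M](t) = (e^(5*t)*e^(e^(t)) + 10*e^(4*t)*e^(e^(t)) + 25*e^(3*t)*e^(e^(t)) + 15*e^(2*t)*e^(e^(t)) + e^(t)*e^(e^(t)))*e^(-1)

E[X^5] = D^5[M](0) = 52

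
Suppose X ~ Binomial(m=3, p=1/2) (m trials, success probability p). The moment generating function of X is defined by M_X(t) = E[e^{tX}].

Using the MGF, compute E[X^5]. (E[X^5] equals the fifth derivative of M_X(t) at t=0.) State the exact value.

E[X^5] = M^(5)(0) = 171/4

M_X(t) = (e^(t)/2 + 1/2)^3
M^(5)(t) = 243*e^(3*t)/8 + 12*e^(2*t) + 3*e^(t)/8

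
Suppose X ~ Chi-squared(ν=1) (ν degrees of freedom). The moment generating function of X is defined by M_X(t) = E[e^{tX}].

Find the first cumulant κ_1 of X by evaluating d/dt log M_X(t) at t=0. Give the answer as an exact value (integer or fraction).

κ_1 = K^(1)(0) = 1

M_X(t) = 1/√(1 - 2*t)
K_X(t) = log M_X(t) = -log(1 - 2*t)/2
K^(1)(t) = -1/(2*t - 1)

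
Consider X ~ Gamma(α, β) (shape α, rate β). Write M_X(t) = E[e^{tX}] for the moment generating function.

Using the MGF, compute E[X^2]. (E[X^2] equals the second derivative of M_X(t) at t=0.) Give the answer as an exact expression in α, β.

E[X^2] = M′′(0) = α*(α + 1)/β^2

M_X(t) = (β/(β - t))^α
M′(t) = -α*β^α*(1/(β - t))^α/(-β + t)
M′′(t) = (α^2*β^α*(1/(β - t))^α + α*β^α*(1/(β - t))^α)/(β^2 - 2*β*t + t^2)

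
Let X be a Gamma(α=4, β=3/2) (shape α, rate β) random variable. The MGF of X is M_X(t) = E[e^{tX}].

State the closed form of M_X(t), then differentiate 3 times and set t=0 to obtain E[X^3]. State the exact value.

M_X(t) = 81/(16*(3/2 - t)^4)
D^3[M](t) = -77760/(128*t^7 - 1344*t^6 + 6048*t^5 - 15120*t^4 + 22680*t^3 - 20412*t^2 + 10206*t - 2187)

E[X^3] = D^3[M](0) = 320/9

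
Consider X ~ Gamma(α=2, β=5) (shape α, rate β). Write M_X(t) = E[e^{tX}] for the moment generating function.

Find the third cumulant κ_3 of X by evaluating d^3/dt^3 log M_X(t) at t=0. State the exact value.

M_X(t) = 25/(5 - t)^2
K_X(t) = log M_X(t) = -2*log(5 - t) + 2*log(5)
dK/dt = -2/(t - 5)
d^2K/dt^2 = 2/(t^2 - 10*t + 25)
d^3K/dt^3 = -4/(t^3 - 15*t^2 + 75*t - 125)

κ_3 = d^3K/dt^3 |_{t=0} = 4/125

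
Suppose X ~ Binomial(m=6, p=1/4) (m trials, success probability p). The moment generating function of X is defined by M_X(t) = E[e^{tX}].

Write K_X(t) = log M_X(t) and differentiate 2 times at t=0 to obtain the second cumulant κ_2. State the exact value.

κ_2 = d^2K/dt^2 |_{t=0} = 9/8

M_X(t) = (e^(t)/4 + 3/4)^6
K_X(t) = log M_X(t) = 6*log(e^(t)/4 + 3/4)
dK/dt = 6*e^(t)/(e^(t) + 3)
d^2K/dt^2 = 18*e^(t)/(e^(2*t) + 6*e^(t) + 9)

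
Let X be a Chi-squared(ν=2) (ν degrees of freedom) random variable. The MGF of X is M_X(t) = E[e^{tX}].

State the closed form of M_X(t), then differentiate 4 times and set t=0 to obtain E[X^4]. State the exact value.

M_X(t) = 1/(1 - 2*t)
M^(4)(t) = -384/(32*t^5 - 80*t^4 + 80*t^3 - 40*t^2 + 10*t - 1)

E[X^4] = M^(4)(0) = 384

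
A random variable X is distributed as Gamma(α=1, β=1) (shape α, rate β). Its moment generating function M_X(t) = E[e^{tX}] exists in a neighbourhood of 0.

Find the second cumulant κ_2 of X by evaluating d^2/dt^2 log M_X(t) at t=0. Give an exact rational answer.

M_X(t) = 1/(1 - t)
K_X(t) = log M_X(t) = -log(1 - t)
D^2[K](t) = 1/(t^2 - 2*t + 1)

κ_2 = D^2[K](0) = 1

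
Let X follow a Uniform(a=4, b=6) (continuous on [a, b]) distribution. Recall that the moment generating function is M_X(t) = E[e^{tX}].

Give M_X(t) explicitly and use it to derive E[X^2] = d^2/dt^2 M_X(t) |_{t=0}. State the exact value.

M_X(t) = (e^(6*t) - e^(4*t))/(2*t)
M′(t) = (6*t*e^(6*t) - 4*t*e^(4*t) - e^(6*t) + e^(4*t))/(2*t^2)
M′′(t) = (18*t^2*e^(6*t) - 8*t^2*e^(4*t) - 6*t*e^(6*t) + 4*t*e^(4*t) + e^(6*t) - e^(4*t))/t^3

E[X^2] = M′′(0) = 76/3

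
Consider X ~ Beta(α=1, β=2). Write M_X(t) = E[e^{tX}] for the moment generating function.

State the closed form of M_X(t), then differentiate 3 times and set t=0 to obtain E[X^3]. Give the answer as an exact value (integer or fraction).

M_X(t) = ₁F₁(1; 3; t)
M′(t) = ₁F₁(2; 4; t)/3
M′′(t) = ₁F₁(3; 5; t)/6
M′′′(t) = ₁F₁(4; 6; t)/10

E[X^3] = M′′′(0) = 1/10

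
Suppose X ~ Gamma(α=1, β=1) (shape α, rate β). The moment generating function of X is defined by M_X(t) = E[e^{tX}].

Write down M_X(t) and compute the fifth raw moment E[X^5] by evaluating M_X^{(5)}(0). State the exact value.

M_X(t) = 1/(1 - t)
M′(t) = 1/(t^2 - 2*t + 1)
M′′(t) = -2/(t^3 - 3*t^2 + 3*t - 1)
M′′′(t) = 6/(t^4 - 4*t^3 + 6*t^2 - 4*t + 1)
M′′′′(t) = -24/(t^5 - 5*t^4 + 10*t^3 - 10*t^2 + 5*t - 1)
M′′′′′(t) = 120/(t^6 - 6*t^5 + 15*t^4 - 20*t^3 + 15*t^2 - 6*t + 1)

E[X^5] = M′′′′′(0) = 120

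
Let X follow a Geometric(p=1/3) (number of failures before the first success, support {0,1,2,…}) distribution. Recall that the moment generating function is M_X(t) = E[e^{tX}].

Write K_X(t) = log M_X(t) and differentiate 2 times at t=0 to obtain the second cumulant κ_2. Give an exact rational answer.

κ_2 = K′′(0) = 6

M_X(t) = 1/(3*(1 - 2*e^(t)/3))
K_X(t) = log M_X(t) = -log(1 - 2*e^(t)/3) - log(3)
K′(t) = -2*e^(t)/(2*e^(t) - 3)
K′′(t) = 6*e^(t)/(4*e^(2*t) - 12*e^(t) + 9)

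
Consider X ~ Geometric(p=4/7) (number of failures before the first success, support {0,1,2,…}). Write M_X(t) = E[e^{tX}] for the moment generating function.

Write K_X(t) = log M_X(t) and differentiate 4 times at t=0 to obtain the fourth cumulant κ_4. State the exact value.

M_X(t) = 4/(7*(1 - 3*e^(t)/7))
K_X(t) = log M_X(t) = -log(1 - 3*e^(t)/7) - log(7) + 2*log(2)
K^(4)(t) = (189*e^(3*t) + 1764*e^(2*t) + 1029*e^(t))/(81*e^(4*t) - 756*e^(3*t) + 2646*e^(2*t) - 4116*e^(t) + 2401)

κ_4 = K^(4)(0) = 1491/128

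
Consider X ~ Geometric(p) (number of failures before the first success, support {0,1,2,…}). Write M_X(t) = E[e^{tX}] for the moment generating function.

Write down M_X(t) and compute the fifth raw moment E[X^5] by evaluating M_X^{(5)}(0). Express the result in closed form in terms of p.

M_X(t) = p/(-(1 - p)*e^(t) + 1)
M′(t) = (-p^2*e^(t) + p*e^(t))/(p^2*e^(2*t) - 2*p*e^(2*t) + 2*p*e^(t) + e^(2*t) - 2*e^(t) + 1)

E[X^5] = M′′′′′(0) = -1 + 31/p - 180/p^2 + 390/p^3 - 360/p^4 + 120/p^5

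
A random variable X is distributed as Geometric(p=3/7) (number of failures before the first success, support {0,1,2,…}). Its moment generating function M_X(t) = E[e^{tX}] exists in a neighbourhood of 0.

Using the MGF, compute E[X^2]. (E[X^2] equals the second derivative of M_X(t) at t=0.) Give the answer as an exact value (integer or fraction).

E[X^2] = M′′(0) = 44/9

M_X(t) = 3/(7*(1 - 4*e^(t)/7))
M′(t) = 12*e^(t)/(16*e^(2*t) - 56*e^(t) + 49)
M′′(t) = (-48*e^(2*t) - 84*e^(t))/(64*e^(3*t) - 336*e^(2*t) + 588*e^(t) - 343)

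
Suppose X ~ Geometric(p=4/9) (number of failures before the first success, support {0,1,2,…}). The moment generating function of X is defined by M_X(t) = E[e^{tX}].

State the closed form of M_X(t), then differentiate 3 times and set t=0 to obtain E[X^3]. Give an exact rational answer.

E[X^3] = M′′′(0) = 715/32

M_X(t) = 4/(9*(1 - 5*e^(t)/9))
M′(t) = 20*e^(t)/(25*e^(2*t) - 90*e^(t) + 81)
M′′(t) = (-100*e^(2*t) - 180*e^(t))/(125*e^(3*t) - 675*e^(2*t) + 1215*e^(t) - 729)
M′′′(t) = (500*e^(3*t) + 3600*e^(2*t) + 1620*e^(t))/(625*e^(4*t) - 4500*e^(3*t) + 12150*e^(2*t) - 14580*e^(t) + 6561)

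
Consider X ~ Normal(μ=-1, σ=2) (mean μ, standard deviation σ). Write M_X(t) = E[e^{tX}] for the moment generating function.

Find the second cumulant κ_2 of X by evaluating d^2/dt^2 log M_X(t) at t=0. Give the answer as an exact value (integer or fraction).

κ_2 = K^(2)(0) = 4

M_X(t) = e^(2*t^2 - t)
K_X(t) = log M_X(t) = 2*t^2 - t
K^(2)(t) = 4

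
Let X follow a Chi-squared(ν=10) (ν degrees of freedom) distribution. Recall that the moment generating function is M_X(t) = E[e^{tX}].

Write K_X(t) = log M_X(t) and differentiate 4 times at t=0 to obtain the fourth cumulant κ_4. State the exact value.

κ_4 = K′′′′(0) = 480

M_X(t) = (1 - 2*t)^(-5)
K_X(t) = log M_X(t) = -5*log(1 - 2*t)
K′(t) = -10/(2*t - 1)
K′′(t) = 20/(4*t^2 - 4*t + 1)
K′′′(t) = -80/(8*t^3 - 12*t^2 + 6*t - 1)
K′′′′(t) = 480/(16*t^4 - 32*t^3 + 24*t^2 - 8*t + 1)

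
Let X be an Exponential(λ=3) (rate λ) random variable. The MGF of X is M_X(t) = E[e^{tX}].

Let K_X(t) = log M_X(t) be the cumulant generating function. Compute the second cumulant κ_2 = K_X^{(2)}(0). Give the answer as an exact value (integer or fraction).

κ_2 = d^2K/dt^2 |_{t=0} = 1/9

M_X(t) = 3/(3 - t)
K_X(t) = log M_X(t) = -log(3 - t) + log(3)
dK/dt = -1/(t - 3)
d^2K/dt^2 = 1/(t^2 - 6*t + 9)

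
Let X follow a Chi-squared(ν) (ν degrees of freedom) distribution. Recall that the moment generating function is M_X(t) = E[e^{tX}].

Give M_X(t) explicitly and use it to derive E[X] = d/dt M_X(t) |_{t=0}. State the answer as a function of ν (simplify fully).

E[X] = M^(1)(0) = ν

M_X(t) = (1 - 2*t)^(-ν/2)
M^(1)(t) = -ν/(2*t*(1 - 2*t)^(ν/2) - (1 - 2*t)^(ν/2))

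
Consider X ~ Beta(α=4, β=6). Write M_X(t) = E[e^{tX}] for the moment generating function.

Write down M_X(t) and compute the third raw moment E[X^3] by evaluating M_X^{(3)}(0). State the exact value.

M_X(t) = ₁F₁(4; 10; t)
D^3[M](t) = ₁F₁(7; 13; t)/11

E[X^3] = D^3[M](0) = 1/11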